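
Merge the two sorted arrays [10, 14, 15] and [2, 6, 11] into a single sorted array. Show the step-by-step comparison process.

Merging process:

Compare 10 vs 2: take 2 from right. Merged: [2]
Compare 10 vs 6: take 6 from right. Merged: [2, 6]
Compare 10 vs 11: take 10 from left. Merged: [2, 6, 10]
Compare 14 vs 11: take 11 from right. Merged: [2, 6, 10, 11]
Append remaining from left: [14, 15]. Merged: [2, 6, 10, 11, 14, 15]

Final merged array: [2, 6, 10, 11, 14, 15]
Total comparisons: 4

The merged array is [2, 6, 10, 11, 14, 15], requiring 4 comparisons. The merge step runs in O(n) time where n is the total number of elements.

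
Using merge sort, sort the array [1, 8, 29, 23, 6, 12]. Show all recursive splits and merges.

Merge sort trace:

Split: [1, 8, 29, 23, 6, 12] -> [1, 8, 29] and [23, 6, 12]
  Split: [1, 8, 29] -> [1] and [8, 29]
    Split: [8, 29] -> [8] and [29]
    Merge: [8] + [29] -> [8, 29]
  Merge: [1] + [8, 29] -> [1, 8, 29]
  Split: [23, 6, 12] -> [23] and [6, 12]
    Split: [6, 12] -> [6] and [12]
    Merge: [6] + [12] -> [6, 12]
  Merge: [23] + [6, 12] -> [6, 12, 23]
Merge: [1, 8, 29] + [6, 12, 23] -> [1, 6, 8, 12, 23, 29]

Final sorted array: [1, 6, 8, 12, 23, 29]

The merge sort proceeds by recursively splitting the array and merging sorted halves.
After all merges, the sorted array is [1, 6, 8, 12, 23, 29].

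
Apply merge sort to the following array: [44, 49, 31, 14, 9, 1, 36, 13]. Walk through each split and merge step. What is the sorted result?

Merge sort trace:

Split: [44, 49, 31, 14, 9, 1, 36, 13] -> [44, 49, 31, 14] and [9, 1, 36, 13]
  Split: [44, 49, 31, 14] -> [44, 49] and [31, 14]
    Split: [44, 49] -> [44] and [49]
    Merge: [44] + [49] -> [44, 49]
    Split: [31, 14] -> [31] and [14]
    Merge: [31] + [14] -> [14, 31]
  Merge: [44, 49] + [14, 31] -> [14, 31, 44, 49]
  Split: [9, 1, 36, 13] -> [9, 1] and [36, 13]
    Split: [9, 1] -> [9] and [1]
    Merge: [9] + [1] -> [1, 9]
    Split: [36, 13] -> [36] and [13]
    Merge: [36] + [13] -> [13, 36]
  Merge: [1, 9] + [13, 36] -> [1, 9, 13, 36]
Merge: [14, 31, 44, 49] + [1, 9, 13, 36] -> [1, 9, 13, 14, 31, 36, 44, 49]

Final sorted array: [1, 9, 13, 14, 31, 36, 44, 49]

The merge sort proceeds by recursively splitting the array and merging sorted halves.
After all merges, the sorted array is [1, 9, 13, 14, 31, 36, 44, 49].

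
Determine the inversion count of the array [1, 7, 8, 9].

Finding inversions in [1, 7, 8, 9]:


Total inversions: 0

The array has 0 inversions. It is already sorted.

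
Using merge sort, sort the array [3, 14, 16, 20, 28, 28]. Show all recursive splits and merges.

Merge sort trace:

Split: [3, 14, 16, 20, 28, 28] -> [3, 14, 16] and [20, 28, 28]
  Split: [3, 14, 16] -> [3] and [14, 16]
    Split: [14, 16] -> [14] and [16]
    Merge: [14] + [16] -> [14, 16]
  Merge: [3] + [14, 16] -> [3, 14, 16]
  Split: [20, 28, 28] -> [20] and [28, 28]
    Split: [28, 28] -> [28] and [28]
    Merge: [28] + [28] -> [28, 28]
  Merge: [20] + [28, 28] -> [20, 28, 28]
Merge: [3, 14, 16] + [20, 28, 28] -> [3, 14, 16, 20, 28, 28]

Final sorted array: [3, 14, 16, 20, 28, 28]

The merge sort proceeds by recursively splitting the array and merging sorted halves.
After all merges, the sorted array is [3, 14, 16, 20, 28, 28].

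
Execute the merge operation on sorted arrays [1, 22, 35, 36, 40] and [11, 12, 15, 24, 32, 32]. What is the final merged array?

Merging process:

Compare 1 vs 11: take 1 from left. Merged: [1]
Compare 22 vs 11: take 11 from right. Merged: [1, 11]
Compare 22 vs 12: take 12 from right. Merged: [1, 11, 12]
Compare 22 vs 15: take 15 from right. Merged: [1, 11, 12, 15]
Compare 22 vs 24: take 22 from left. Merged: [1, 11, 12, 15, 22]
Compare 35 vs 24: take 24 from right. Merged: [1, 11, 12, 15, 22, 24]
Compare 35 vs 32: take 32 from right. Merged: [1, 11, 12, 15, 22, 24, 32]
Compare 35 vs 32: take 32 from right. Merged: [1, 11, 12, 15, 22, 24, 32, 32]
Append remaining from left: [35, 36, 40]. Merged: [1, 11, 12, 15, 22, 24, 32, 32, 35, 36, 40]

Final merged array: [1, 11, 12, 15, 22, 24, 32, 32, 35, 36, 40]
Total comparisons: 8

The merged array is [1, 11, 12, 15, 22, 24, 32, 32, 35, 36, 40], requiring 8 comparisons. The merge step runs in O(n) time where n is the total number of elements.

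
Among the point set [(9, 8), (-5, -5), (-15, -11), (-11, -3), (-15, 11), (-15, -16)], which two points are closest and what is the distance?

Computing all pairwise distances among 6 points:

d((9, 8), (-5, -5)) = 19.105
d((9, 8), (-15, -11)) = 30.6105
d((9, 8), (-11, -3)) = 22.8254
d((9, 8), (-15, 11)) = 24.1868
d((9, 8), (-15, -16)) = 33.9411
d((-5, -5), (-15, -11)) = 11.6619
d((-5, -5), (-11, -3)) = 6.3246
d((-5, -5), (-15, 11)) = 18.868
d((-5, -5), (-15, -16)) = 14.8661
d((-15, -11), (-11, -3)) = 8.9443
d((-15, -11), (-15, 11)) = 22.0
d((-15, -11), (-15, -16)) = 5.0 <-- minimum
d((-11, -3), (-15, 11)) = 14.5602
d((-11, -3), (-15, -16)) = 13.6015
d((-15, 11), (-15, -16)) = 27.0

Closest pair: (-15, -11) and (-15, -16) with distance 5.0

The closest pair is (-15, -11) and (-15, -16) with Euclidean distance 5.0. For 6 points, brute-force pairwise comparison is shown above. For large n, the divide-and-conquer algorithm (sort by x, recurse on halves, check the dividing strip) achieves O(n log n).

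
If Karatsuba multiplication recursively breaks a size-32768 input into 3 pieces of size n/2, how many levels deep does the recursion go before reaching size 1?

For divide and conquer with division factor 2:

Problem sizes at each level:
Level 0: 32768
Level 1: 16384
Level 2: 8192
Level 3: 4096
Level 4: 2048
Level 5: 1024
Level 6: 512
Level 7: 256
Level 8: 128
Level 9: 64
Level 10: 32
Level 11: 16
Level 12: 8
Level 13: 4
Level 14: 2
Level 15: 1

The root is level 0 and the size-1 base case is level 15 (the tree spans levels 0 through 15, i.e. 16 levels counting the root), so the depth is the number of divisions: log_2(32768) = 15

The recursion tree depth is log_2(32768) = 15. At each level, the problem size is divided by 2, so it takes 15 divisions to reduce to a base case of size 1. The algorithm makes 3 recursive calls at each level.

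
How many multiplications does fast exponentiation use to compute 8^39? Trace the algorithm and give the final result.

Computing 8^39 by squaring (build up from 8^1; each line after the first costs one multiplication):

8^1 = 8
8^2 = (8^1)^2 = 8^2 = 64
8^4 = (8^2)^2 = 64^2 = 4096
8^8 = (8^4)^2 = 4096^2 = 16777216
8^9 = 8 * 8^8 = 8 * 16777216 = 134217728
8^18 = (8^9)^2 = 134217728^2 = 18014398509481984
8^19 = 8 * 8^18 = 8 * 18014398509481984 = 144115188075855872
8^38 = (8^19)^2 = 144115188075855872^2 = 20769187434139310514121985316880384
8^39 = 8 * 8^38 = 8 * 20769187434139310514121985316880384 = 166153499473114484112975882535043072

Result: 166153499473114484112975882535043072
Multiplications needed: 8 (8 lines after 8^1)

8^39 = 166153499473114484112975882535043072. Using exponentiation by squaring, this requires 8 multiplications. The key idea: if the exponent is even, square the half-power; if odd, multiply by the base once.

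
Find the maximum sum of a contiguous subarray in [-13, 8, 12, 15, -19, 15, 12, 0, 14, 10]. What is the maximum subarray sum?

Using Kadane's algorithm on [-13, 8, 12, 15, -19, 15, 12, 0, 14, 10]:

Scanning through the array:
Position 1 (value 8): max_ending_here = 8, max_so_far = 8
Position 2 (value 12): max_ending_here = 20, max_so_far = 20
Position 3 (value 15): max_ending_here = 35, max_so_far = 35
Position 4 (value -19): max_ending_here = 16, max_so_far = 35
Position 5 (value 15): max_ending_here = 31, max_so_far = 35
Position 6 (value 12): max_ending_here = 43, max_so_far = 43
Position 7 (value 0): max_ending_here = 43, max_so_far = 43
Position 8 (value 14): max_ending_here = 57, max_so_far = 57
Position 9 (value 10): max_ending_here = 67, max_so_far = 67

Maximum subarray: [8, 12, 15, -19, 15, 12, 0, 14, 10]
Maximum sum: 67

The maximum subarray is [8, 12, 15, -19, 15, 12, 0, 14, 10] with sum 67. This subarray runs from index 1 to index 9.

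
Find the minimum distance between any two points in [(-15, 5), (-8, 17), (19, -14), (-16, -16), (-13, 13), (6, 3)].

Computing all pairwise distances among 6 points:

d((-15, 5), (-8, 17)) = 13.8924
d((-15, 5), (19, -14)) = 38.9487
d((-15, 5), (-16, -16)) = 21.0238
d((-15, 5), (-13, 13)) = 8.2462
d((-15, 5), (6, 3)) = 21.095
d((-8, 17), (19, -14)) = 41.1096
d((-8, 17), (-16, -16)) = 33.9559
d((-8, 17), (-13, 13)) = 6.4031 <-- minimum
d((-8, 17), (6, 3)) = 19.799
d((19, -14), (-16, -16)) = 35.0571
d((19, -14), (-13, 13)) = 41.8688
d((19, -14), (6, 3)) = 21.4009
d((-16, -16), (-13, 13)) = 29.1548
d((-16, -16), (6, 3)) = 29.0689
d((-13, 13), (6, 3)) = 21.4709

Closest pair: (-8, 17) and (-13, 13) with distance 6.4031

The closest pair is (-8, 17) and (-13, 13) with Euclidean distance 6.4031. For 6 points, brute-force pairwise comparison is shown above. For large n, the divide-and-conquer algorithm (sort by x, recurse on halves, check the dividing strip) achieves O(n log n).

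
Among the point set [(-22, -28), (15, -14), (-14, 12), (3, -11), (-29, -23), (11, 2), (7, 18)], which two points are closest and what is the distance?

Computing all pairwise distances among 7 points:

d((-22, -28), (15, -14)) = 39.5601
d((-22, -28), (-14, 12)) = 40.7922
d((-22, -28), (3, -11)) = 30.2324
d((-22, -28), (-29, -23)) = 8.6023 <-- minimum
d((-22, -28), (11, 2)) = 44.5982
d((-22, -28), (7, 18)) = 54.3783
d((15, -14), (-14, 12)) = 38.9487
d((15, -14), (3, -11)) = 12.3693
d((15, -14), (-29, -23)) = 44.911
d((15, -14), (11, 2)) = 16.4924
d((15, -14), (7, 18)) = 32.9848
d((-14, 12), (3, -11)) = 28.6007
d((-14, 12), (-29, -23)) = 38.0789
d((-14, 12), (11, 2)) = 26.9258
d((-14, 12), (7, 18)) = 21.8403
d((3, -11), (-29, -23)) = 34.176
d((3, -11), (11, 2)) = 15.2643
d((3, -11), (7, 18)) = 29.2746
d((-29, -23), (11, 2)) = 47.1699
d((-29, -23), (7, 18)) = 54.5619
d((11, 2), (7, 18)) = 16.4924

Closest pair: (-22, -28) and (-29, -23) with distance 8.6023

The closest pair is (-22, -28) and (-29, -23) with Euclidean distance 8.6023. For 7 points, brute-force pairwise comparison is shown above. For large n, the divide-and-conquer algorithm (sort by x, recurse on halves, check the dividing strip) achieves O(n log n).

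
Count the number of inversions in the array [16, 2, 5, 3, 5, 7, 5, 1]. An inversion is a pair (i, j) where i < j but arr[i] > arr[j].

Finding inversions in [16, 2, 5, 3, 5, 7, 5, 1]:

(0, 1): arr[0]=16 > arr[1]=2
(0, 2): arr[0]=16 > arr[2]=5
(0, 3): arr[0]=16 > arr[3]=3
(0, 4): arr[0]=16 > arr[4]=5
(0, 5): arr[0]=16 > arr[5]=7
(0, 6): arr[0]=16 > arr[6]=5
(0, 7): arr[0]=16 > arr[7]=1
(1, 7): arr[1]=2 > arr[7]=1
(2, 3): arr[2]=5 > arr[3]=3
(2, 7): arr[2]=5 > arr[7]=1
(3, 7): arr[3]=3 > arr[7]=1
(4, 7): arr[4]=5 > arr[7]=1
(5, 6): arr[5]=7 > arr[6]=5
(5, 7): arr[5]=7 > arr[7]=1
(6, 7): arr[6]=5 > arr[7]=1

Total inversions: 15

The array has 15 inversion(s): (0,1), (0,2), (0,3), (0,4), (0,5), (0,6), (0,7), (1,7), (2,3), (2,7), (3,7), (4,7), (5,6), (5,7), (6,7). Each pair (i,j) satisfies i < j and arr[i] > arr[j].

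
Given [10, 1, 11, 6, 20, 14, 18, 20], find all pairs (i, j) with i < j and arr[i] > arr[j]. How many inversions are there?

Finding inversions in [10, 1, 11, 6, 20, 14, 18, 20]:

(0, 1): arr[0]=10 > arr[1]=1
(0, 3): arr[0]=10 > arr[3]=6
(2, 3): arr[2]=11 > arr[3]=6
(4, 5): arr[4]=20 > arr[5]=14
(4, 6): arr[4]=20 > arr[6]=18

Total inversions: 5

The array has 5 inversion(s): (0,1), (0,3), (2,3), (4,5), (4,6). Each pair (i,j) satisfies i < j and arr[i] > arr[j].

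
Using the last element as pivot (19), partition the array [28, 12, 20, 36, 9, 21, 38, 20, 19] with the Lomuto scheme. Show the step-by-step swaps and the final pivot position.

Lomuto partition with pivot = 19:

Initial array: [28, 12, 20, 36, 9, 21, 38, 20, 19]

arr[0]=28 > 19: no swap
arr[1]=12 <= 19: swap with position 0, array becomes [12, 28, 20, 36, 9, 21, 38, 20, 19]
arr[2]=20 > 19: no swap
arr[3]=36 > 19: no swap
arr[4]=9 <= 19: swap with position 1, array becomes [12, 9, 20, 36, 28, 21, 38, 20, 19]
arr[5]=21 > 19: no swap
arr[6]=38 > 19: no swap
arr[7]=20 > 19: no swap

Place pivot at position 2: [12, 9, 19, 36, 28, 21, 38, 20, 20]
Pivot position: 2

After partitioning with pivot 19, the array becomes [12, 9, 19, 36, 28, 21, 38, 20, 20]. The pivot is placed at index 2. All elements to the left of the pivot are <= 19, and all elements to the right are > 19.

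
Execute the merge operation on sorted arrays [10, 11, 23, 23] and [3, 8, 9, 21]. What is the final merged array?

Merging process:

Compare 10 vs 3: take 3 from right. Merged: [3]
Compare 10 vs 8: take 8 from right. Merged: [3, 8]
Compare 10 vs 9: take 9 from right. Merged: [3, 8, 9]
Compare 10 vs 21: take 10 from left. Merged: [3, 8, 9, 10]
Compare 11 vs 21: take 11 from left. Merged: [3, 8, 9, 10, 11]
Compare 23 vs 21: take 21 from right. Merged: [3, 8, 9, 10, 11, 21]
Append remaining from left: [23, 23]. Merged: [3, 8, 9, 10, 11, 21, 23, 23]

Final merged array: [3, 8, 9, 10, 11, 21, 23, 23]
Total comparisons: 6

The merged array is [3, 8, 9, 10, 11, 21, 23, 23], requiring 6 comparisons. The merge step runs in O(n) time where n is the total number of elements.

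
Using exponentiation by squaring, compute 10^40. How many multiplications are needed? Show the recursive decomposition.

Computing 10^40 by squaring (build up from 10^1; each line after the first costs one multiplication):

10^1 = 10
10^2 = (10^1)^2 = 10^2 = 100
10^4 = (10^2)^2 = 100^2 = 10000
10^5 = 10 * 10^4 = 10 * 10000 = 100000
10^10 = (10^5)^2 = 100000^2 = 10000000000
10^20 = (10^10)^2 = 10000000000^2 = 100000000000000000000
10^40 = (10^20)^2 = 100000000000000000000^2 = 10000000000000000000000000000000000000000

Result: 10000000000000000000000000000000000000000
Multiplications needed: 6 (6 lines after 10^1)

10^40 = 10000000000000000000000000000000000000000. Using exponentiation by squaring, this requires 6 multiplications. The key idea: if the exponent is even, square the half-power; if odd, multiply by the base once.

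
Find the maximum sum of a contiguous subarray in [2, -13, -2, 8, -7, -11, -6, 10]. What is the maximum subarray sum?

Using Kadane's algorithm on [2, -13, -2, 8, -7, -11, -6, 10]:

Scanning through the array:
Position 1 (value -13): max_ending_here = -11, max_so_far = 2
Position 2 (value -2): max_ending_here = -2, max_so_far = 2
Position 3 (value 8): max_ending_here = 8, max_so_far = 8
Position 4 (value -7): max_ending_here = 1, max_so_far = 8
Position 5 (value -11): max_ending_here = -10, max_so_far = 8
Position 6 (value -6): max_ending_here = -6, max_so_far = 8
Position 7 (value 10): max_ending_here = 10, max_so_far = 10

Maximum subarray: [10]
Maximum sum: 10

The maximum subarray is [10] with sum 10. This subarray runs from index 7 to index 7.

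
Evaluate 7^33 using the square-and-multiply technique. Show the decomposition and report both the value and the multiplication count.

Computing 7^33 by squaring (build up from 7^1; each line after the first costs one multiplication):

7^1 = 7
7^2 = (7^1)^2 = 7^2 = 49
7^4 = (7^2)^2 = 49^2 = 2401
7^8 = (7^4)^2 = 2401^2 = 5764801
7^16 = (7^8)^2 = 5764801^2 = 33232930569601
7^32 = (7^16)^2 = 33232930569601^2 = 1104427674243920646305299201
7^33 = 7 * 7^32 = 7 * 1104427674243920646305299201 = 7730993719707444524137094407

Result: 7730993719707444524137094407
Multiplications needed: 6 (6 lines after 7^1)

7^33 = 7730993719707444524137094407. Using exponentiation by squaring, this requires 6 multiplications. The key idea: if the exponent is even, square the half-power; if odd, multiply by the base once.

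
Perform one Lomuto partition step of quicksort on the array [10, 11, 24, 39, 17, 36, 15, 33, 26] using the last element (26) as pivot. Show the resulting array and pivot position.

Lomuto partition with pivot = 26:

Initial array: [10, 11, 24, 39, 17, 36, 15, 33, 26]

arr[0]=10 <= 26: swap with position 0, array becomes [10, 11, 24, 39, 17, 36, 15, 33, 26]
arr[1]=11 <= 26: swap with position 1, array becomes [10, 11, 24, 39, 17, 36, 15, 33, 26]
arr[2]=24 <= 26: swap with position 2, array becomes [10, 11, 24, 39, 17, 36, 15, 33, 26]
arr[3]=39 > 26: no swap
arr[4]=17 <= 26: swap with position 3, array becomes [10, 11, 24, 17, 39, 36, 15, 33, 26]
arr[5]=36 > 26: no swap
arr[6]=15 <= 26: swap with position 4, array becomes [10, 11, 24, 17, 15, 36, 39, 33, 26]
arr[7]=33 > 26: no swap

Place pivot at position 5: [10, 11, 24, 17, 15, 26, 39, 33, 36]
Pivot position: 5

After partitioning with pivot 26, the array becomes [10, 11, 24, 17, 15, 26, 39, 33, 36]. The pivot is placed at index 5. All elements to the left of the pivot are <= 26, and all elements to the right are > 26.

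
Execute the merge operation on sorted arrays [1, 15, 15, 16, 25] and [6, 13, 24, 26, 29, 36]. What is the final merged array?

Merging process:

Compare 1 vs 6: take 1 from left. Merged: [1]
Compare 15 vs 6: take 6 from right. Merged: [1, 6]
Compare 15 vs 13: take 13 from right. Merged: [1, 6, 13]
Compare 15 vs 24: take 15 from left. Merged: [1, 6, 13, 15]
Compare 15 vs 24: take 15 from left. Merged: [1, 6, 13, 15, 15]
Compare 16 vs 24: take 16 from left. Merged: [1, 6, 13, 15, 15, 16]
Compare 25 vs 24: take 24 from right. Merged: [1, 6, 13, 15, 15, 16, 24]
Compare 25 vs 26: take 25 from left. Merged: [1, 6, 13, 15, 15, 16, 24, 25]
Append remaining from right: [26, 29, 36]. Merged: [1, 6, 13, 15, 15, 16, 24, 25, 26, 29, 36]

Final merged array: [1, 6, 13, 15, 15, 16, 24, 25, 26, 29, 36]
Total comparisons: 8

The merged array is [1, 6, 13, 15, 15, 16, 24, 25, 26, 29, 36], requiring 8 comparisons. The merge step runs in O(n) time where n is the total number of elements.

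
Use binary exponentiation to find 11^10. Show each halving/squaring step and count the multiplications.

Computing 11^10 by squaring (build up from 11^1; each line after the first costs one multiplication):

11^1 = 11
11^2 = (11^1)^2 = 11^2 = 121
11^4 = (11^2)^2 = 121^2 = 14641
11^5 = 11 * 11^4 = 11 * 14641 = 161051
11^10 = (11^5)^2 = 161051^2 = 25937424601

Result: 25937424601
Multiplications needed: 4 (4 lines after 11^1)

11^10 = 25937424601. Using exponentiation by squaring, this requires 4 multiplications. The key idea: if the exponent is even, square the half-power; if odd, multiply by the base once.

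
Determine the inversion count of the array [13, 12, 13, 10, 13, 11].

Finding inversions in [13, 12, 13, 10, 13, 11]:

(0, 1): arr[0]=13 > arr[1]=12
(0, 3): arr[0]=13 > arr[3]=10
(0, 5): arr[0]=13 > arr[5]=11
(1, 3): arr[1]=12 > arr[3]=10
(1, 5): arr[1]=12 > arr[5]=11
(2, 3): arr[2]=13 > arr[3]=10
(2, 5): arr[2]=13 > arr[5]=11
(4, 5): arr[4]=13 > arr[5]=11

Total inversions: 8

The array has 8 inversion(s): (0,1), (0,3), (0,5), (1,3), (1,5), (2,3), (2,5), (4,5). Each pair (i,j) satisfies i < j and arr[i] > arr[j].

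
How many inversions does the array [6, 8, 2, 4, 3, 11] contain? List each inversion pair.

Finding inversions in [6, 8, 2, 4, 3, 11]:

(0, 2): arr[0]=6 > arr[2]=2
(0, 3): arr[0]=6 > arr[3]=4
(0, 4): arr[0]=6 > arr[4]=3
(1, 2): arr[1]=8 > arr[2]=2
(1, 3): arr[1]=8 > arr[3]=4
(1, 4): arr[1]=8 > arr[4]=3
(3, 4): arr[3]=4 > arr[4]=3

Total inversions: 7

The array has 7 inversion(s): (0,2), (0,3), (0,4), (1,2), (1,3), (1,4), (3,4). Each pair (i,j) satisfies i < j and arr[i] > arr[j].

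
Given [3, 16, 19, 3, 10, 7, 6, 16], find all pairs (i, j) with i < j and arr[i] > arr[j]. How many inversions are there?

Finding inversions in [3, 16, 19, 3, 10, 7, 6, 16]:

(1, 3): arr[1]=16 > arr[3]=3
(1, 4): arr[1]=16 > arr[4]=10
(1, 5): arr[1]=16 > arr[5]=7
(1, 6): arr[1]=16 > arr[6]=6
(2, 3): arr[2]=19 > arr[3]=3
(2, 4): arr[2]=19 > arr[4]=10
(2, 5): arr[2]=19 > arr[5]=7
(2, 6): arr[2]=19 > arr[6]=6
(2, 7): arr[2]=19 > arr[7]=16
(4, 5): arr[4]=10 > arr[5]=7
(4, 6): arr[4]=10 > arr[6]=6
(5, 6): arr[5]=7 > arr[6]=6

Total inversions: 12

The array has 12 inversion(s): (1,3), (1,4), (1,5), (1,6), (2,3), (2,4), (2,5), (2,6), (2,7), (4,5), (4,6), (5,6). Each pair (i,j) satisfies i < j and arr[i] > arr[j].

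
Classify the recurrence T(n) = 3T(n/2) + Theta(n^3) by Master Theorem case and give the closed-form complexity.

Master Theorem for T(n) = 3T(n/2) + O(n^3):

a = 3, b = 2, c = 3
log_b(a) = log_2(3) = 1.5850

Case 3: c = 3 > log_2(3) = 1.5850
T(n) = O(n^3) = O(n^3)

For T(n) = 3T(n/2) + O(n^3): log_2(3) = 1.5850. This is Case 3 of the Master Theorem (c > log_b(a), work dominated by root), giving O(n^3).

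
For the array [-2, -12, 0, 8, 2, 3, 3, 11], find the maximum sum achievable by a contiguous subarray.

Using Kadane's algorithm on [-2, -12, 0, 8, 2, 3, 3, 11]:

Scanning through the array:
Position 1 (value -12): max_ending_here = -12, max_so_far = -2
Position 2 (value 0): max_ending_here = 0, max_so_far = 0
Position 3 (value 8): max_ending_here = 8, max_so_far = 8
Position 4 (value 2): max_ending_here = 10, max_so_far = 10
Position 5 (value 3): max_ending_here = 13, max_so_far = 13
Position 6 (value 3): max_ending_here = 16, max_so_far = 16
Position 7 (value 11): max_ending_here = 27, max_so_far = 27

Maximum subarray: [0, 8, 2, 3, 3, 11]
Maximum sum: 27

The maximum subarray is [0, 8, 2, 3, 3, 11] with sum 27. This subarray runs from index 2 to index 7.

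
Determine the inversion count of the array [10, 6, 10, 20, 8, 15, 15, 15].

Finding inversions in [10, 6, 10, 20, 8, 15, 15, 15]:

(0, 1): arr[0]=10 > arr[1]=6
(0, 4): arr[0]=10 > arr[4]=8
(2, 4): arr[2]=10 > arr[4]=8
(3, 4): arr[3]=20 > arr[4]=8
(3, 5): arr[3]=20 > arr[5]=15
(3, 6): arr[3]=20 > arr[6]=15
(3, 7): arr[3]=20 > arr[7]=15

Total inversions: 7

The array has 7 inversion(s): (0,1), (0,4), (2,4), (3,4), (3,5), (3,6), (3,7). Each pair (i,j) satisfies i < j and arr[i] > arr[j].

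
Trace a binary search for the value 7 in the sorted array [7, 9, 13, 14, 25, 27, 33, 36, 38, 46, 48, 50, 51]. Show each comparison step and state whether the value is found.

Binary search for 7 in [7, 9, 13, 14, 25, 27, 33, 36, 38, 46, 48, 50, 51]:

lo=0, hi=12, mid=6, arr[mid]=33 -> 33 > 7, search left half
lo=0, hi=5, mid=2, arr[mid]=13 -> 13 > 7, search left half
lo=0, hi=1, mid=0, arr[mid]=7 -> Found target at index 0!

Binary search finds 7 at index 0 after 3 comparisons. The search repeatedly halves the search space by comparing with the middle element.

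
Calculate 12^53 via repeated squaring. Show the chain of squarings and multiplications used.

Computing 12^53 by squaring (build up from 12^1; each line after the first costs one multiplication):

12^1 = 12
12^2 = (12^1)^2 = 12^2 = 144
12^3 = 12 * 12^2 = 12 * 144 = 1728
12^6 = (12^3)^2 = 1728^2 = 2985984
12^12 = (12^6)^2 = 2985984^2 = 8916100448256
12^13 = 12 * 12^12 = 12 * 8916100448256 = 106993205379072
12^26 = (12^13)^2 = 106993205379072^2 = 11447545997288281555215581184
12^52 = (12^26)^2 = 11447545997288281555215581184^2 = 131046309360030956735917227964932955078950997486894841856
12^53 = 12 * 12^52 = 12 * 131046309360030956735917227964932955078950997486894841856 = 1572555712320371480831006735579195460947411969842738102272

Result: 1572555712320371480831006735579195460947411969842738102272
Multiplications needed: 8 (8 lines after 12^1)

12^53 = 1572555712320371480831006735579195460947411969842738102272. Using exponentiation by squaring, this requires 8 multiplications. The key idea: if the exponent is even, square the half-power; if odd, multiply by the base once.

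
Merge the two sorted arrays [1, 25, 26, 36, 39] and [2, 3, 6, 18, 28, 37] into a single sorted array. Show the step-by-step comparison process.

Merging process:

Compare 1 vs 2: take 1 from left. Merged: [1]
Compare 25 vs 2: take 2 from right. Merged: [1, 2]
Compare 25 vs 3: take 3 from right. Merged: [1, 2, 3]
Compare 25 vs 6: take 6 from right. Merged: [1, 2, 3, 6]
Compare 25 vs 18: take 18 from right. Merged: [1, 2, 3, 6, 18]
Compare 25 vs 28: take 25 from left. Merged: [1, 2, 3, 6, 18, 25]
Compare 26 vs 28: take 26 from left. Merged: [1, 2, 3, 6, 18, 25, 26]
Compare 36 vs 28: take 28 from right. Merged: [1, 2, 3, 6, 18, 25, 26, 28]
Compare 36 vs 37: take 36 from left. Merged: [1, 2, 3, 6, 18, 25, 26, 28, 36]
Compare 39 vs 37: take 37 from right. Merged: [1, 2, 3, 6, 18, 25, 26, 28, 36, 37]
Append remaining from left: [39]. Merged: [1, 2, 3, 6, 18, 25, 26, 28, 36, 37, 39]

Final merged array: [1, 2, 3, 6, 18, 25, 26, 28, 36, 37, 39]
Total comparisons: 10

The merged array is [1, 2, 3, 6, 18, 25, 26, 28, 36, 37, 39], requiring 10 comparisons. The merge step runs in O(n) time where n is the total number of elements.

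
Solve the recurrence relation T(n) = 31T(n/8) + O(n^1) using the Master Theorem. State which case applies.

Master Theorem for T(n) = 31T(n/8) + O(n^1):

a = 31, b = 8, c = 1
log_b(a) = log_8(31) = 1.6514

Case 1: c = 1 < log_8(31) = 1.6514
T(n) = O(n^(log_8 31))

For T(n) = 31T(n/8) + O(n^1): log_8(31) = 1.6514. This is Case 1 of the Master Theorem (c < log_b(a), work dominated by leaves), giving O(n^(log_8 31)).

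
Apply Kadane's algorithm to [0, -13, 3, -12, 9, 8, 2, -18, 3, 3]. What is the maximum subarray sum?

Using Kadane's algorithm on [0, -13, 3, -12, 9, 8, 2, -18, 3, 3]:

Scanning through the array:
Position 1 (value -13): max_ending_here = -13, max_so_far = 0
Position 2 (value 3): max_ending_here = 3, max_so_far = 3
Position 3 (value -12): max_ending_here = -9, max_so_far = 3
Position 4 (value 9): max_ending_here = 9, max_so_far = 9
Position 5 (value 8): max_ending_here = 17, max_so_far = 17
Position 6 (value 2): max_ending_here = 19, max_so_far = 19
Position 7 (value -18): max_ending_here = 1, max_so_far = 19
Position 8 (value 3): max_ending_here = 4, max_so_far = 19
Position 9 (value 3): max_ending_here = 7, max_so_far = 19

Maximum subarray: [9, 8, 2]
Maximum sum: 19

The maximum subarray is [9, 8, 2] with sum 19. This subarray runs from index 4 to index 6.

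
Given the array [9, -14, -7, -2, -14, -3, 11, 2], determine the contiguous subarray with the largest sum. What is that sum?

Using Kadane's algorithm on [9, -14, -7, -2, -14, -3, 11, 2]:

Scanning through the array:
Position 1 (value -14): max_ending_here = -5, max_so_far = 9
Position 2 (value -7): max_ending_here = -7, max_so_far = 9
Position 3 (value -2): max_ending_here = -2, max_so_far = 9
Position 4 (value -14): max_ending_here = -14, max_so_far = 9
Position 5 (value -3): max_ending_here = -3, max_so_far = 9
Position 6 (value 11): max_ending_here = 11, max_so_far = 11
Position 7 (value 2): max_ending_here = 13, max_so_far = 13

Maximum subarray: [11, 2]
Maximum sum: 13

The maximum subarray is [11, 2] with sum 13. This subarray runs from index 6 to index 7.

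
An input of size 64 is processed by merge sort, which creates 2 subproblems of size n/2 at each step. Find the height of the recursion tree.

For divide and conquer with division factor 2:

Problem sizes at each level:
Level 0: 64
Level 1: 32
Level 2: 16
Level 3: 8
Level 4: 4
Level 5: 2
Level 6: 1

The root is level 0 and the size-1 base case is level 6 (the tree spans levels 0 through 6, i.e. 7 levels counting the root), so the depth is the number of divisions: log_2(64) = 6

The recursion tree depth is log_2(64) = 6. At each level, the problem size is divided by 2, so it takes 6 divisions to reduce to a base case of size 1. The algorithm makes 2 recursive calls at each level.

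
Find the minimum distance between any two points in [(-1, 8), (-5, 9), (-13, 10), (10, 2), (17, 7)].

Computing all pairwise distances among 5 points:

d((-1, 8), (-5, 9)) = 4.1231 <-- minimum
d((-1, 8), (-13, 10)) = 12.1655
d((-1, 8), (10, 2)) = 12.53
d((-1, 8), (17, 7)) = 18.0278
d((-5, 9), (-13, 10)) = 8.0623
d((-5, 9), (10, 2)) = 16.5529
d((-5, 9), (17, 7)) = 22.0907
d((-13, 10), (10, 2)) = 24.3516
d((-13, 10), (17, 7)) = 30.1496
d((10, 2), (17, 7)) = 8.6023

Closest pair: (-1, 8) and (-5, 9) with distance 4.1231

The closest pair is (-1, 8) and (-5, 9) with Euclidean distance 4.1231. For 5 points, brute-force pairwise comparison is shown above. For large n, the divide-and-conquer algorithm (sort by x, recurse on halves, check the dividing strip) achieves O(n log n).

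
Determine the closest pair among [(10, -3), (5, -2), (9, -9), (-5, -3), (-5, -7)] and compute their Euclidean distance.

Computing all pairwise distances among 5 points:

d((10, -3), (5, -2)) = 5.099
d((10, -3), (9, -9)) = 6.0828
d((10, -3), (-5, -3)) = 15.0
d((10, -3), (-5, -7)) = 15.5242
d((5, -2), (9, -9)) = 8.0623
d((5, -2), (-5, -3)) = 10.0499
d((5, -2), (-5, -7)) = 11.1803
d((9, -9), (-5, -3)) = 15.2315
d((9, -9), (-5, -7)) = 14.1421
d((-5, -3), (-5, -7)) = 4.0 <-- minimum

Closest pair: (-5, -3) and (-5, -7) with distance 4.0

The closest pair is (-5, -3) and (-5, -7) with Euclidean distance 4.0. For 5 points, brute-force pairwise comparison is shown above. For large n, the divide-and-conquer algorithm (sort by x, recurse on halves, check the dividing strip) achieves O(n log n).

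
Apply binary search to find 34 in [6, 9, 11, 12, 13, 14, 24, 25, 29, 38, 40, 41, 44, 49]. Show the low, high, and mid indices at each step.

Binary search for 34 in [6, 9, 11, 12, 13, 14, 24, 25, 29, 38, 40, 41, 44, 49]:

lo=0, hi=13, mid=6, arr[mid]=24 -> 24 < 34, search right half
lo=7, hi=13, mid=10, arr[mid]=40 -> 40 > 34, search left half
lo=7, hi=9, mid=8, arr[mid]=29 -> 29 < 34, search right half
lo=9, hi=9, mid=9, arr[mid]=38 -> 38 > 34, search left half
lo=9 > hi=8, target 34 not found

Binary search determines that 34 is not in the array after 4 comparisons. The search space was exhausted without finding the target.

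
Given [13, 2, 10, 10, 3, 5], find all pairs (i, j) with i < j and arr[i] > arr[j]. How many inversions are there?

Finding inversions in [13, 2, 10, 10, 3, 5]:

(0, 1): arr[0]=13 > arr[1]=2
(0, 2): arr[0]=13 > arr[2]=10
(0, 3): arr[0]=13 > arr[3]=10
(0, 4): arr[0]=13 > arr[4]=3
(0, 5): arr[0]=13 > arr[5]=5
(2, 4): arr[2]=10 > arr[4]=3
(2, 5): arr[2]=10 > arr[5]=5
(3, 4): arr[3]=10 > arr[4]=3
(3, 5): arr[3]=10 > arr[5]=5

Total inversions: 9

The array has 9 inversion(s): (0,1), (0,2), (0,3), (0,4), (0,5), (2,4), (2,5), (3,4), (3,5). Each pair (i,j) satisfies i < j and arr[i] > arr[j].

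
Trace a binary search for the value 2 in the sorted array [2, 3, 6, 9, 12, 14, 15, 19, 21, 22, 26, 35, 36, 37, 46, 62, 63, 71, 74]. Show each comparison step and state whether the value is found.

Binary search for 2 in [2, 3, 6, 9, 12, 14, 15, 19, 21, 22, 26, 35, 36, 37, 46, 62, 63, 71, 74]:

lo=0, hi=18, mid=9, arr[mid]=22 -> 22 > 2, search left half
lo=0, hi=8, mid=4, arr[mid]=12 -> 12 > 2, search left half
lo=0, hi=3, mid=1, arr[mid]=3 -> 3 > 2, search left half
lo=0, hi=0, mid=0, arr[mid]=2 -> Found target at index 0!

Binary search finds 2 at index 0 after 4 comparisons. The search repeatedly halves the search space by comparing with the middle element.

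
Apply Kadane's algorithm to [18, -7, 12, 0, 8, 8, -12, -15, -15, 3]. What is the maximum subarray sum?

Using Kadane's algorithm on [18, -7, 12, 0, 8, 8, -12, -15, -15, 3]:

Scanning through the array:
Position 1 (value -7): max_ending_here = 11, max_so_far = 18
Position 2 (value 12): max_ending_here = 23, max_so_far = 23
Position 3 (value 0): max_ending_here = 23, max_so_far = 23
Position 4 (value 8): max_ending_here = 31, max_so_far = 31
Position 5 (value 8): max_ending_here = 39, max_so_far = 39
Position 6 (value -12): max_ending_here = 27, max_so_far = 39
Position 7 (value -15): max_ending_here = 12, max_so_far = 39
Position 8 (value -15): max_ending_here = -3, max_so_far = 39
Position 9 (value 3): max_ending_here = 3, max_so_far = 39

Maximum subarray: [18, -7, 12, 0, 8, 8]
Maximum sum: 39

The maximum subarray is [18, -7, 12, 0, 8, 8] with sum 39. This subarray runs from index 0 to index 5.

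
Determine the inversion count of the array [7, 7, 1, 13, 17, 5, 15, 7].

Finding inversions in [7, 7, 1, 13, 17, 5, 15, 7]:

(0, 2): arr[0]=7 > arr[2]=1
(0, 5): arr[0]=7 > arr[5]=5
(1, 2): arr[1]=7 > arr[2]=1
(1, 5): arr[1]=7 > arr[5]=5
(3, 5): arr[3]=13 > arr[5]=5
(3, 7): arr[3]=13 > arr[7]=7
(4, 5): arr[4]=17 > arr[5]=5
(4, 6): arr[4]=17 > arr[6]=15
(4, 7): arr[4]=17 > arr[7]=7
(6, 7): arr[6]=15 > arr[7]=7

Total inversions: 10

The array has 10 inversion(s): (0,2), (0,5), (1,2), (1,5), (3,5), (3,7), (4,5), (4,6), (4,7), (6,7). Each pair (i,j) satisfies i < j and arr[i] > arr[j].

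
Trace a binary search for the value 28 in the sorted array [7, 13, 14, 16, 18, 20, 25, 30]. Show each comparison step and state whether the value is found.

Binary search for 28 in [7, 13, 14, 16, 18, 20, 25, 30]:

lo=0, hi=7, mid=3, arr[mid]=16 -> 16 < 28, search right half
lo=4, hi=7, mid=5, arr[mid]=20 -> 20 < 28, search right half
lo=6, hi=7, mid=6, arr[mid]=25 -> 25 < 28, search right half
lo=7, hi=7, mid=7, arr[mid]=30 -> 30 > 28, search left half
lo=7 > hi=6, target 28 not found

Binary search determines that 28 is not in the array after 4 comparisons. The search space was exhausted without finding the target.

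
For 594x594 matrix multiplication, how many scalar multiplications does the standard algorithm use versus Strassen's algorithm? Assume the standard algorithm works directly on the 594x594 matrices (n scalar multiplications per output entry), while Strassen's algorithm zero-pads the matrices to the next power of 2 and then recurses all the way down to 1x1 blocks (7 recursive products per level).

Matrix multiplication for 594x594 matrices:

Strassen's algorithm requires power-of-2 dimensions. Pad 594x594 to 1024x1024 (next power of 2).

Standard algorithm: 594^3 = 209584584 multiplications
Strassen's algorithm: 7^(log2(1024)) = 7^10 = 282475249 multiplications
Difference: 209584584 - 282475249 = -72890665 (Strassen uses MORE here due to padding overhead — for small or just-over-power-of-2 n, padding can outweigh the per-level savings)

Standard: 209584584 multiplications (594^3). Strassen: 282475249 multiplications (7^10, after padding to 1024x1024). Strassen reduces 8 recursive multiplications to 7 at each level.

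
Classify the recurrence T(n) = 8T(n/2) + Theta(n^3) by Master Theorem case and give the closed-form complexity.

Master Theorem for T(n) = 8T(n/2) + O(n^3):

a = 8, b = 2, c = 3
log_b(a) = log_2(8) = 3.0000

Case 2: c = 3 = log_2(8) = 3.0000
T(n) = O(n^3 log n) = O(n^3 log n)

For T(n) = 8T(n/2) + O(n^3): log_2(8) = 3.0000. This is Case 2 of the Master Theorem (c = log_b(a), equal work at all levels), giving O(n^3 log n).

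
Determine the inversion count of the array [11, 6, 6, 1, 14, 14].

Finding inversions in [11, 6, 6, 1, 14, 14]:

(0, 1): arr[0]=11 > arr[1]=6
(0, 2): arr[0]=11 > arr[2]=6
(0, 3): arr[0]=11 > arr[3]=1
(1, 3): arr[1]=6 > arr[3]=1
(2, 3): arr[2]=6 > arr[3]=1

Total inversions: 5

The array has 5 inversion(s): (0,1), (0,2), (0,3), (1,3), (2,3). Each pair (i,j) satisfies i < j and arr[i] > arr[j].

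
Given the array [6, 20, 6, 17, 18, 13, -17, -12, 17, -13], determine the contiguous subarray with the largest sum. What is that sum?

Using Kadane's algorithm on [6, 20, 6, 17, 18, 13, -17, -12, 17, -13]:

Scanning through the array:
Position 1 (value 20): max_ending_here = 26, max_so_far = 26
Position 2 (value 6): max_ending_here = 32, max_so_far = 32
Position 3 (value 17): max_ending_here = 49, max_so_far = 49
Position 4 (value 18): max_ending_here = 67, max_so_far = 67
Position 5 (value 13): max_ending_here = 80, max_so_far = 80
Position 6 (value -17): max_ending_here = 63, max_so_far = 80
Position 7 (value -12): max_ending_here = 51, max_so_far = 80
Position 8 (value 17): max_ending_here = 68, max_so_far = 80
Position 9 (value -13): max_ending_here = 55, max_so_far = 80

Maximum subarray: [6, 20, 6, 17, 18, 13]
Maximum sum: 80

The maximum subarray is [6, 20, 6, 17, 18, 13] with sum 80. This subarray runs from index 0 to index 5.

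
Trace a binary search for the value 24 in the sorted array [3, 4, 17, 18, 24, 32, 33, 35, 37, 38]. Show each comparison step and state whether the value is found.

Binary search for 24 in [3, 4, 17, 18, 24, 32, 33, 35, 37, 38]:

lo=0, hi=9, mid=4, arr[mid]=24 -> Found target at index 4!

Binary search finds 24 at index 4 after 1 comparisons. The search repeatedly halves the search space by comparing with the middle element.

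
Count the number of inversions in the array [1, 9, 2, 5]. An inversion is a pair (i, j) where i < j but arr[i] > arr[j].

Finding inversions in [1, 9, 2, 5]:

(1, 2): arr[1]=9 > arr[2]=2
(1, 3): arr[1]=9 > arr[3]=5

Total inversions: 2

The array has 2 inversion(s): (1,2), (1,3). Each pair (i,j) satisfies i < j and arr[i] > arr[j].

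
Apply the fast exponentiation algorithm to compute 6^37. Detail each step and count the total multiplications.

Computing 6^37 by squaring (build up from 6^1; each line after the first costs one multiplication):

6^1 = 6
6^2 = (6^1)^2 = 6^2 = 36
6^4 = (6^2)^2 = 36^2 = 1296
6^8 = (6^4)^2 = 1296^2 = 1679616
6^9 = 6 * 6^8 = 6 * 1679616 = 10077696
6^18 = (6^9)^2 = 10077696^2 = 101559956668416
6^36 = (6^18)^2 = 101559956668416^2 = 10314424798490535546171949056
6^37 = 6 * 6^36 = 6 * 10314424798490535546171949056 = 61886548790943213277031694336

Result: 61886548790943213277031694336
Multiplications needed: 7 (7 lines after 6^1)

6^37 = 61886548790943213277031694336. Using exponentiation by squaring, this requires 7 multiplications. The key idea: if the exponent is even, square the half-power; if odd, multiply by the base once.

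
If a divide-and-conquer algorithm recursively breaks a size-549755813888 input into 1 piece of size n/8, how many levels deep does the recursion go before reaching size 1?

For divide and conquer with division factor 8:

Problem sizes at each level:
Level 0: 549755813888
Level 1: 68719476736
Level 2: 8589934592
Level 3: 1073741824
Level 4: 134217728
Level 5: 16777216
Level 6: 2097152
Level 7: 262144
Level 8: 32768
Level 9: 4096
Level 10: 512
Level 11: 64
Level 12: 8
Level 13: 1

The root is level 0 and the size-1 base case is level 13 (the tree spans levels 0 through 13, i.e. 14 levels counting the root), so the depth is the number of divisions: log_8(549755813888) = 13

The recursion tree depth is log_8(549755813888) = 13. At each level, the problem size is divided by 8, so it takes 13 divisions to reduce to a base case of size 1. The algorithm makes 1 recursive call at each level.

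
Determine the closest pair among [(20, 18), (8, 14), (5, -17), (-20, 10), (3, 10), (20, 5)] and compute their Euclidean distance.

Computing all pairwise distances among 6 points:

d((20, 18), (8, 14)) = 12.6491
d((20, 18), (5, -17)) = 38.0789
d((20, 18), (-20, 10)) = 40.7922
d((20, 18), (3, 10)) = 18.7883
d((20, 18), (20, 5)) = 13.0
d((8, 14), (5, -17)) = 31.1448
d((8, 14), (-20, 10)) = 28.2843
d((8, 14), (3, 10)) = 6.4031 <-- minimum
d((8, 14), (20, 5)) = 15.0
d((5, -17), (-20, 10)) = 36.7967
d((5, -17), (3, 10)) = 27.074
d((5, -17), (20, 5)) = 26.6271
d((-20, 10), (3, 10)) = 23.0
d((-20, 10), (20, 5)) = 40.3113
d((3, 10), (20, 5)) = 17.72

Closest pair: (8, 14) and (3, 10) with distance 6.4031

The closest pair is (8, 14) and (3, 10) with Euclidean distance 6.4031. For 6 points, brute-force pairwise comparison is shown above. For large n, the divide-and-conquer algorithm (sort by x, recurse on halves, check the dividing strip) achieves O(n log n).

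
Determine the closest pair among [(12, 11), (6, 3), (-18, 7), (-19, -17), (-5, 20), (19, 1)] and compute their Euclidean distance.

Computing all pairwise distances among 6 points:

d((12, 11), (6, 3)) = 10.0 <-- minimum
d((12, 11), (-18, 7)) = 30.2655
d((12, 11), (-19, -17)) = 41.7732
d((12, 11), (-5, 20)) = 19.2354
d((12, 11), (19, 1)) = 12.2066
d((6, 3), (-18, 7)) = 24.3311
d((6, 3), (-19, -17)) = 32.0156
d((6, 3), (-5, 20)) = 20.2485
d((6, 3), (19, 1)) = 13.1529
d((-18, 7), (-19, -17)) = 24.0208
d((-18, 7), (-5, 20)) = 18.3848
d((-18, 7), (19, 1)) = 37.4833
d((-19, -17), (-5, 20)) = 39.5601
d((-19, -17), (19, 1)) = 42.0476
d((-5, 20), (19, 1)) = 30.6105

Closest pair: (12, 11) and (6, 3) with distance 10.0

The closest pair is (12, 11) and (6, 3) with Euclidean distance 10.0. For 6 points, brute-force pairwise comparison is shown above. For large n, the divide-and-conquer algorithm (sort by x, recurse on halves, check the dividing strip) achieves O(n log n).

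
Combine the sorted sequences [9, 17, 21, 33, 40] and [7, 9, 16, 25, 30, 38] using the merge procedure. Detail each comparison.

Merging process:

Compare 9 vs 7: take 7 from right. Merged: [7]
Compare 9 vs 9: take 9 from left. Merged: [7, 9]
Compare 17 vs 9: take 9 from right. Merged: [7, 9, 9]
Compare 17 vs 16: take 16 from right. Merged: [7, 9, 9, 16]
Compare 17 vs 25: take 17 from left. Merged: [7, 9, 9, 16, 17]
Compare 21 vs 25: take 21 from left. Merged: [7, 9, 9, 16, 17, 21]
Compare 33 vs 25: take 25 from right. Merged: [7, 9, 9, 16, 17, 21, 25]
Compare 33 vs 30: take 30 from right. Merged: [7, 9, 9, 16, 17, 21, 25, 30]
Compare 33 vs 38: take 33 from left. Merged: [7, 9, 9, 16, 17, 21, 25, 30, 33]
Compare 40 vs 38: take 38 from right. Merged: [7, 9, 9, 16, 17, 21, 25, 30, 33, 38]
Append remaining from left: [40]. Merged: [7, 9, 9, 16, 17, 21, 25, 30, 33, 38, 40]

Final merged array: [7, 9, 9, 16, 17, 21, 25, 30, 33, 38, 40]
Total comparisons: 10

The merged array is [7, 9, 9, 16, 17, 21, 25, 30, 33, 38, 40], requiring 10 comparisons. The merge step runs in O(n) time where n is the total number of elements.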